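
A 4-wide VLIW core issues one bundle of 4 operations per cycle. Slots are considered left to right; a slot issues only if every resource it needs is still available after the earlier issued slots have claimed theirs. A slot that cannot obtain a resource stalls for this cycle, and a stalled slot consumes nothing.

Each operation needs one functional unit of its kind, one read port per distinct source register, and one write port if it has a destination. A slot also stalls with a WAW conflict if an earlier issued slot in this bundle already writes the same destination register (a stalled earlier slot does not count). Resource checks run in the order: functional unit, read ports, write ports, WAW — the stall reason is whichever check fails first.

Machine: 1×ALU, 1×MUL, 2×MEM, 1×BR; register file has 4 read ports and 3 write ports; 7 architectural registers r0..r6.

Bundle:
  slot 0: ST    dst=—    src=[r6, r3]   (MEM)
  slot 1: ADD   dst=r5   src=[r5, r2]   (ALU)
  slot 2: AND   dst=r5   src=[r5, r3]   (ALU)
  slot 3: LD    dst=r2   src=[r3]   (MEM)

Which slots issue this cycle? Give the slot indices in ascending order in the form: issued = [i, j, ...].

issued = [0, 1]

#0 MEM src=r6,r3 dispatched  <A:1 Mu:1 Ld:1 B:1 rd:2 wr:3>
#1 ALU src=r5,r2 dispatched  <A:0 Mu:1 Ld:1 B:1 rd:0 wr:2>
#2 ALU src=r5,r3 held:FU  <A:0 Mu:1 Ld:1 B:1 rd:0 wr:2>
#3 MEM src=r3 held:RD_PORT  <A:0 Mu:1 Ld:1 B:1 rd:0 wr:2>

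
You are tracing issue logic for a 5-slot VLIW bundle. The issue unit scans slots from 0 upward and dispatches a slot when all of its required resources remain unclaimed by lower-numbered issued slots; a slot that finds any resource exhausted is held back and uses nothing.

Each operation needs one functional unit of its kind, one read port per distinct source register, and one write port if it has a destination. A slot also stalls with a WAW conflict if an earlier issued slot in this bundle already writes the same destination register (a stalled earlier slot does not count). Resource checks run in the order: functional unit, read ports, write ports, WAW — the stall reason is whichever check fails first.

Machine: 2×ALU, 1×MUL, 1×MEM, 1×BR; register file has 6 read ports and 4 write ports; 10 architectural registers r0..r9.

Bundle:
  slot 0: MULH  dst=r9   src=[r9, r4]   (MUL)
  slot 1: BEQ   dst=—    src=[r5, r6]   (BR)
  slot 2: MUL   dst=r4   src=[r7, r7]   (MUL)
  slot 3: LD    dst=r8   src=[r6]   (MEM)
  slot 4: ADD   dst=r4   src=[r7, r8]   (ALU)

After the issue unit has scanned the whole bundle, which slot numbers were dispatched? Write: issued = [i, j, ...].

issued = [0, 1, 3]

(0) want 1×MUL +2rd +1wr — yes → AL2|MU0|ME1|BR1|rd4|wr3
(1) want 1×BR +2rd +0wr — yes → AL2|MU0|ME1|BR0|rd2|wr3
(2) want 1×MUL +1rd +1wr — FU → AL2|MU0|ME1|BR0|rd2|wr3
(3) want 1×MEM +1rd +1wr — yes → AL2|MU0|ME0|BR0|rd1|wr2
(4) want 1×ALU +2rd +1wr — RD_PORT → AL2|MU0|ME0|BR0|rd1|wr2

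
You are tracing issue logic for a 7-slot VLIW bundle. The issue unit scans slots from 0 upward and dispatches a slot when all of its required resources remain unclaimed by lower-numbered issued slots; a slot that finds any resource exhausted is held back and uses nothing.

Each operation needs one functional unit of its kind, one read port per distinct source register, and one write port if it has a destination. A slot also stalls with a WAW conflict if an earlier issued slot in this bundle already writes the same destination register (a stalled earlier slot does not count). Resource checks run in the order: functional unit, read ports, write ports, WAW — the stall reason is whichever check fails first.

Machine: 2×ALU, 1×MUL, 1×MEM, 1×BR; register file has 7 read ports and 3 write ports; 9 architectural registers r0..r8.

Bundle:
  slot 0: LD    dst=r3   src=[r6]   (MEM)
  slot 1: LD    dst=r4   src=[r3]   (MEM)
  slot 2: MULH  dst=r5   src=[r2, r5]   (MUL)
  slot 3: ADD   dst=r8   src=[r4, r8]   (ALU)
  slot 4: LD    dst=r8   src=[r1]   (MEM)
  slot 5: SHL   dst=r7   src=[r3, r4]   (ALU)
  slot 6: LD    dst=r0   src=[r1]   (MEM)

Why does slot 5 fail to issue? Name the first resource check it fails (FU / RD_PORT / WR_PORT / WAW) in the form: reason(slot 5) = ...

slot 0 (MEM): ISSUE — free A2,Mu1,Ld0,B1 rp6 wp2
slot 1 (MEM): stall FU — free A2,Mu1,Ld0,B1 rp6 wp2
slot 2 (MUL): ISSUE — free A2,Mu0,Ld0,B1 rp4 wp1
slot 3 (ALU): ISSUE — free A1,Mu0,Ld0,B1 rp2 wp0
slot 4 (MEM): stall FU — free A1,Mu0,Ld0,B1 rp2 wp0
slot 5 (ALU): stall WR_PORT — free A1,Mu0,Ld0,B1 rp2 wp0
slot 6 (MEM): stall FU — free A1,Mu0,Ld0,B1 rp2 wp0

reason(slot 5) = WR_PORT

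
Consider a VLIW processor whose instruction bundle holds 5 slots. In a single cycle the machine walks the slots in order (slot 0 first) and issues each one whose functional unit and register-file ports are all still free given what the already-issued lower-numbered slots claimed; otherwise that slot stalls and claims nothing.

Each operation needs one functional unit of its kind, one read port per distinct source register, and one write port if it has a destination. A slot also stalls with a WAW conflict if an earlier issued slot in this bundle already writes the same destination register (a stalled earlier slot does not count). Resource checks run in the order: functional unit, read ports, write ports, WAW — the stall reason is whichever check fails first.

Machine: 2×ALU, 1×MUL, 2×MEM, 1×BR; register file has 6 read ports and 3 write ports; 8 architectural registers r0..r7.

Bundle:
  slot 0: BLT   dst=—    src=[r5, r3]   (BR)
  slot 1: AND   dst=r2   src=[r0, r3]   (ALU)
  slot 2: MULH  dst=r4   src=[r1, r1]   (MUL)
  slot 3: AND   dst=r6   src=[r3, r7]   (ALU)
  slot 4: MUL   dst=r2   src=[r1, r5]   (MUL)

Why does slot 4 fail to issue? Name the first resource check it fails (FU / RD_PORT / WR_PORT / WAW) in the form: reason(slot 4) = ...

(0) want 1×BR +2rd +0wr — yes → AL2|MU1|ME2|BR0|rd4|wr3
(1) want 1×ALU +2rd +1wr — yes → AL1|MU1|ME2|BR0|rd2|wr2
(2) want 1×MUL +1rd +1wr — yes → AL1|MU0|ME2|BR0|rd1|wr1
(3) want 1×ALU +2rd +1wr — RD_PORT → AL1|MU0|ME2|BR0|rd1|wr1
(4) want 1×MUL +2rd +1wr — FU → AL1|MU0|ME2|BR0|rd1|wr1

reason(slot 4) = FU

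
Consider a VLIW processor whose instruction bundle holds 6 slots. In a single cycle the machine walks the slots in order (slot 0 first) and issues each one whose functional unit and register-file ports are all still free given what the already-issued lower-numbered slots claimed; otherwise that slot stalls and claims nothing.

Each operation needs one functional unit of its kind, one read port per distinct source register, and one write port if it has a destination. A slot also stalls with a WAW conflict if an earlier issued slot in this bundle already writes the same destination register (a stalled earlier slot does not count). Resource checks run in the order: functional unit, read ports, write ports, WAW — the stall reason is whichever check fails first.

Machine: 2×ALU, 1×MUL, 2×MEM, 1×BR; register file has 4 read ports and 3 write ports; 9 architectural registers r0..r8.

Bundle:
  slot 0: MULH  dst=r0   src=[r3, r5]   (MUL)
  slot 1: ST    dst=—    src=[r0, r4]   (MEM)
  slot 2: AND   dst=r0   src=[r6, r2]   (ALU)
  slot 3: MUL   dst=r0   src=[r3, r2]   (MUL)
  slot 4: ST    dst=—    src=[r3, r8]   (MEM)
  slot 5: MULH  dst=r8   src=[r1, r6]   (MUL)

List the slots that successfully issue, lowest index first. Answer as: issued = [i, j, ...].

(0) want 1×MUL +2rd +1wr — yes → AL2|MU0|ME2|BR1|rd2|wr2
(1) want 1×MEM +2rd +0wr — yes → AL2|MU0|ME1|BR1|rd0|wr2
(2) want 1×ALU +2rd +1wr — RD_PORT → AL2|MU0|ME1|BR1|rd0|wr2
(3) want 1×MUL +2rd +1wr — FU → AL2|MU0|ME1|BR1|rd0|wr2
(4) want 1×MEM +2rd +0wr — RD_PORT → AL2|MU0|ME1|BR1|rd0|wr2
(5) want 1×MUL +2rd +1wr — FU → AL2|MU0|ME1|BR1|rd0|wr2

issued = [0, 1]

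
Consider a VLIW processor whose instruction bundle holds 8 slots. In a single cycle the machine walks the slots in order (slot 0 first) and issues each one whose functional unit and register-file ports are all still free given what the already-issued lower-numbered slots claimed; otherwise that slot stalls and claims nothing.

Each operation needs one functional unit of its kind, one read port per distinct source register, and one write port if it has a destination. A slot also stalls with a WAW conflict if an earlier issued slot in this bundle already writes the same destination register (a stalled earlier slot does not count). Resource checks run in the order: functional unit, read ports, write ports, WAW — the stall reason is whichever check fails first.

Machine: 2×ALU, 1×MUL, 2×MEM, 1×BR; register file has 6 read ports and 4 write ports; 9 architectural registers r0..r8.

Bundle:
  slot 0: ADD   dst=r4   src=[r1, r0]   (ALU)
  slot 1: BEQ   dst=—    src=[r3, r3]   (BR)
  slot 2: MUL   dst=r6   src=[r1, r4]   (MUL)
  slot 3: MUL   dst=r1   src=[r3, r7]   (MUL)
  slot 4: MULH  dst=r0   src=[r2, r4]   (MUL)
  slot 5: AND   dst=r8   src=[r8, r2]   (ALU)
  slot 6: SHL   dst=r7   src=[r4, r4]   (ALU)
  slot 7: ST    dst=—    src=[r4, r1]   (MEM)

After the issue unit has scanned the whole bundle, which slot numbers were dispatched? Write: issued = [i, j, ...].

[0] ALU needs rd=2 wr=1: ok; after: ALU=1 MUL=1 MEM=2 BR=1, R=4, W=3
[1] BR needs rd=1 wr=0: ok; after: ALU=1 MUL=1 MEM=2 BR=0, R=3, W=3
[2] MUL needs rd=2 wr=1: ok; after: ALU=1 MUL=0 MEM=2 BR=0, R=1, W=2
[3] MUL needs rd=2 wr=1: FU; after: ALU=1 MUL=0 MEM=2 BR=0, R=1, W=2
[4] MUL needs rd=2 wr=1: FU; after: ALU=1 MUL=0 MEM=2 BR=0, R=1, W=2
[5] ALU needs rd=2 wr=1: RD_PORT; after: ALU=1 MUL=0 MEM=2 BR=0, R=1, W=2
[6] ALU needs rd=1 wr=1: ok; after: ALU=0 MUL=0 MEM=2 BR=0, R=0, W=1
[7] MEM needs rd=2 wr=0: RD_PORT; after: ALU=0 MUL=0 MEM=2 BR=0, R=0, W=1

issued = [0, 1, 2, 6]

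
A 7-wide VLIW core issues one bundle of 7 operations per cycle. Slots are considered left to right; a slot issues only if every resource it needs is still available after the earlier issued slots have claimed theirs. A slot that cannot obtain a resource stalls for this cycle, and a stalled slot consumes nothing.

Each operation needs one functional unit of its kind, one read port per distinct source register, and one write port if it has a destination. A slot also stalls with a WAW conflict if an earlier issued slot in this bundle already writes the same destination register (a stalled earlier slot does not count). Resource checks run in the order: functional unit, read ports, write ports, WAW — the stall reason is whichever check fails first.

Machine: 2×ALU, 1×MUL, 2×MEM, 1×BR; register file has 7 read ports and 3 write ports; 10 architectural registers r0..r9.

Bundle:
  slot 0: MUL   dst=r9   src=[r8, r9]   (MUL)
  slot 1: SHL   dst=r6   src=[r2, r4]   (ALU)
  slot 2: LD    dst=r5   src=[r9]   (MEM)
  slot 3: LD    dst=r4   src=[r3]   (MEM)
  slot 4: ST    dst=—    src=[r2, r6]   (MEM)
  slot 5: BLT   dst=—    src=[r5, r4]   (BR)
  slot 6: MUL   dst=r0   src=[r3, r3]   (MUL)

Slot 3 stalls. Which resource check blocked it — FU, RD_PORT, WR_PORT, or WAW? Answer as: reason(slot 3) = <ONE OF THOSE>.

(0) want 1×MUL +2rd +1wr — yes → AL2|MU0|ME2|BR1|rd5|wr2
(1) want 1×ALU +2rd +1wr — yes → AL1|MU0|ME2|BR1|rd3|wr1
(2) want 1×MEM +1rd +1wr — yes → AL1|MU0|ME1|BR1|rd2|wr0
(3) want 1×MEM +1rd +1wr — WR_PORT → AL1|MU0|ME1|BR1|rd2|wr0
(4) want 1×MEM +2rd +0wr — yes → AL1|MU0|ME0|BR1|rd0|wr0
(5) want 1×BR +2rd +0wr — RD_PORT → AL1|MU0|ME0|BR1|rd0|wr0
(6) want 1×MUL +1rd +1wr — FU → AL1|MU0|ME0|BR1|rd0|wr0

reason(slot 3) = WR_PORT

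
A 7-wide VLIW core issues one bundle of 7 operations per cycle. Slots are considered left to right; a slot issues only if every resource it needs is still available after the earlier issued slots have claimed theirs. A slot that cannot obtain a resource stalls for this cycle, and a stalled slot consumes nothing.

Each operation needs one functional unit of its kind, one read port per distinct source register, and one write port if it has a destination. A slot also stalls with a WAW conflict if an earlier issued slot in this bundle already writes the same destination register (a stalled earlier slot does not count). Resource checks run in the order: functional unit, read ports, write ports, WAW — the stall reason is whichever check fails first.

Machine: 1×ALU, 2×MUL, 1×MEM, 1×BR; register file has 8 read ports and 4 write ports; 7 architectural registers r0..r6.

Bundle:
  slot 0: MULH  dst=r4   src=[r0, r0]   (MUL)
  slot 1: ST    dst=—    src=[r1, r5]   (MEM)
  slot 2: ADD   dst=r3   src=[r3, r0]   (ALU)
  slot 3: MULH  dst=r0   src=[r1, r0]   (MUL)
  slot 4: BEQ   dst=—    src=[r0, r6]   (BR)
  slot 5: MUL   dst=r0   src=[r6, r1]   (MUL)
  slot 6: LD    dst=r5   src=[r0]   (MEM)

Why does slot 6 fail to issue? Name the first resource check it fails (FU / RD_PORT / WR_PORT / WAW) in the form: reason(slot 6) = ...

reason(slot 6) = FU

slot 0 (MUL): ISSUE — free A1,Mu1,Ld1,B1 rp7 wp3
slot 1 (MEM): ISSUE — free A1,Mu1,Ld0,B1 rp5 wp3
slot 2 (ALU): ISSUE — free A0,Mu1,Ld0,B1 rp3 wp2
slot 3 (MUL): ISSUE — free A0,Mu0,Ld0,B1 rp1 wp1
slot 4 (BR): stall RD_PORT — free A0,Mu0,Ld0,B1 rp1 wp1
slot 5 (MUL): stall FU — free A0,Mu0,Ld0,B1 rp1 wp1
slot 6 (MEM): stall FU — free A0,Mu0,Ld0,B1 rp1 wp1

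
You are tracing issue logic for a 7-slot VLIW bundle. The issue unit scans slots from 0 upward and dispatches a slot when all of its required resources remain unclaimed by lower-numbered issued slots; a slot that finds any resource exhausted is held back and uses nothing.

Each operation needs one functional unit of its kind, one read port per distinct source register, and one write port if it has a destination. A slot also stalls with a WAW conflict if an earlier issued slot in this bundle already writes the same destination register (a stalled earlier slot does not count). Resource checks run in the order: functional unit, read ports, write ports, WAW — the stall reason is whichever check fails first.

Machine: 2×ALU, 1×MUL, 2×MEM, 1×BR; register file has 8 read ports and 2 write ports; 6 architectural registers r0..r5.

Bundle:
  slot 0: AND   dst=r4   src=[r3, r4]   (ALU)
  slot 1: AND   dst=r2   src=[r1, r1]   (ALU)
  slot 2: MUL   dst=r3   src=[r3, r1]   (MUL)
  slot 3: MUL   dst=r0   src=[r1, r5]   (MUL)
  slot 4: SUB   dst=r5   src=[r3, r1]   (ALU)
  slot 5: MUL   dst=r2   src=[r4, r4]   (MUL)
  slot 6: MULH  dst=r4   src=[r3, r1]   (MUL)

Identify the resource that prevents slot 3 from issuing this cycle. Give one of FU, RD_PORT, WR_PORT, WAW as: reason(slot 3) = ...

reason(slot 3) = WR_PORT

slot 0 (ALU): ISSUE — free A1,Mu1,Ld2,B1 rp6 wp1
slot 1 (ALU): ISSUE — free A0,Mu1,Ld2,B1 rp5 wp0
slot 2 (MUL): stall WR_PORT — free A0,Mu1,Ld2,B1 rp5 wp0
slot 3 (MUL): stall WR_PORT — free A0,Mu1,Ld2,B1 rp5 wp0
slot 4 (ALU): stall FU — free A0,Mu1,Ld2,B1 rp5 wp0
slot 5 (MUL): stall WR_PORT — free A0,Mu1,Ld2,B1 rp5 wp0
slot 6 (MUL): stall WR_PORT — free A0,Mu1,Ld2,B1 rp5 wp0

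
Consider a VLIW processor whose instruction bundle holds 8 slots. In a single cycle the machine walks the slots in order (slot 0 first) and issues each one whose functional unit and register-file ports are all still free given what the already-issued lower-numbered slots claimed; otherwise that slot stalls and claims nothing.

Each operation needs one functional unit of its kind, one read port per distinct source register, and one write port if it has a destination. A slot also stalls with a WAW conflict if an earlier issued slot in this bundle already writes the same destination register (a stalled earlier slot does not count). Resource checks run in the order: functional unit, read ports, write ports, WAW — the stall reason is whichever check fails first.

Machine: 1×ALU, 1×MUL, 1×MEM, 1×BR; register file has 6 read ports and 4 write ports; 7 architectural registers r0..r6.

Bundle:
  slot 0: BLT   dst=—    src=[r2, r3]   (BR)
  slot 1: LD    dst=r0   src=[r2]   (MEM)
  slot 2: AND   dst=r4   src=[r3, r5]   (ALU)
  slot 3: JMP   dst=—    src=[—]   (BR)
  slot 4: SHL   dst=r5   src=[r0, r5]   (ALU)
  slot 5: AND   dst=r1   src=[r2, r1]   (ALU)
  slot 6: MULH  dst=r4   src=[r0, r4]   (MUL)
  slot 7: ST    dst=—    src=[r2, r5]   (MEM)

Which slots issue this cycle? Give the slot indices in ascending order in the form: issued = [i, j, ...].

issued = [0, 1, 2]

  0. BR ⇒ go  {1A/1Mu/1Ld/0B | 4r 4w}
  1. MEM→r0 ⇒ go  {1A/1Mu/0Ld/0B | 3r 3w}
  2. ALU→r4 ⇒ go  {0A/1Mu/0Ld/0B | 1r 2w}
  3. BR ⇒ no(FU)  {0A/1Mu/0Ld/0B | 1r 2w}
  4. ALU→r5 ⇒ no(FU)  {0A/1Mu/0Ld/0B | 1r 2w}
  5. ALU→r1 ⇒ no(FU)  {0A/1Mu/0Ld/0B | 1r 2w}
  6. MUL→r4 ⇒ no(RD_PORT)  {0A/1Mu/0Ld/0B | 1r 2w}
  7. MEM ⇒ no(FU)  {0A/1Mu/0Ld/0B | 1r 2w}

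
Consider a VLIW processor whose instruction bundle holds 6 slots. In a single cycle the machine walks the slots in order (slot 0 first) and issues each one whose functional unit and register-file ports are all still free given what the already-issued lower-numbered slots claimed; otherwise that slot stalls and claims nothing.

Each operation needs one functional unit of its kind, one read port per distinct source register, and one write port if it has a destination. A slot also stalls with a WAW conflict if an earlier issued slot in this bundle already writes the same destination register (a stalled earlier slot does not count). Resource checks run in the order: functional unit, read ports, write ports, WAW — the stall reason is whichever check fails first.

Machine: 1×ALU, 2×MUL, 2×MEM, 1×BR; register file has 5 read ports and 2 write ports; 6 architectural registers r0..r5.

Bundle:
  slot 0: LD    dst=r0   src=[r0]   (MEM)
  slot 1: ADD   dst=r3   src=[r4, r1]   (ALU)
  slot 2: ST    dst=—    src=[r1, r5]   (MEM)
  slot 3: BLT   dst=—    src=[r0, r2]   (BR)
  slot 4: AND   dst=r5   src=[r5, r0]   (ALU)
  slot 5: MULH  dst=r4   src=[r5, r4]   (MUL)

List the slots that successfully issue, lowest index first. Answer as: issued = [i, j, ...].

issued = [0, 1, 2]

  0. MEM→r0 ⇒ go  {1A/2Mu/1Ld/1B | 4r 1w}
  1. ALU→r3 ⇒ go  {0A/2Mu/1Ld/1B | 2r 0w}
  2. MEM ⇒ go  {0A/2Mu/0Ld/1B | 0r 0w}
  3. BR ⇒ no(RD_PORT)  {0A/2Mu/0Ld/1B | 0r 0w}
  4. ALU→r5 ⇒ no(FU)  {0A/2Mu/0Ld/1B | 0r 0w}
  5. MUL→r4 ⇒ no(RD_PORT)  {0A/2Mu/0Ld/1B | 0r 0w}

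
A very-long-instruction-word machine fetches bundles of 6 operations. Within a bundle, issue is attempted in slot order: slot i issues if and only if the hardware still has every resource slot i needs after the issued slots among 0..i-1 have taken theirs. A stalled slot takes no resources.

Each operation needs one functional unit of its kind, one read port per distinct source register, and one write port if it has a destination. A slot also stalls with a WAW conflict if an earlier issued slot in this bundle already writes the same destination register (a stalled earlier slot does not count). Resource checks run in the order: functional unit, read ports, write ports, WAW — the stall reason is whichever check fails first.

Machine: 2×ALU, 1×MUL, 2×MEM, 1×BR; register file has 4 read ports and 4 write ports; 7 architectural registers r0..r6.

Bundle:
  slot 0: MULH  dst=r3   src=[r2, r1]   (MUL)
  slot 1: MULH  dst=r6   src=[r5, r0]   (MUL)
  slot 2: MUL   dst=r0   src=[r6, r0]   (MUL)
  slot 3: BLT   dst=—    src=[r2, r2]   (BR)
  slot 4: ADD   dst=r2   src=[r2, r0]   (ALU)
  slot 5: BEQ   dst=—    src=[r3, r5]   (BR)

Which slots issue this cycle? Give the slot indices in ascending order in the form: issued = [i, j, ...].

issued = [0, 3]

[0] MUL needs rd=2 wr=1: ok; after: ALU=2 MUL=0 MEM=2 BR=1, R=2, W=3
[1] MUL needs rd=2 wr=1: FU; after: ALU=2 MUL=0 MEM=2 BR=1, R=2, W=3
[2] MUL needs rd=2 wr=1: FU; after: ALU=2 MUL=0 MEM=2 BR=1, R=2, W=3
[3] BR needs rd=1 wr=0: ok; after: ALU=2 MUL=0 MEM=2 BR=0, R=1, W=3
[4] ALU needs rd=2 wr=1: RD_PORT; after: ALU=2 MUL=0 MEM=2 BR=0, R=1, W=3
[5] BR needs rd=2 wr=0: FU; after: ALU=2 MUL=0 MEM=2 BR=0, R=1, W=3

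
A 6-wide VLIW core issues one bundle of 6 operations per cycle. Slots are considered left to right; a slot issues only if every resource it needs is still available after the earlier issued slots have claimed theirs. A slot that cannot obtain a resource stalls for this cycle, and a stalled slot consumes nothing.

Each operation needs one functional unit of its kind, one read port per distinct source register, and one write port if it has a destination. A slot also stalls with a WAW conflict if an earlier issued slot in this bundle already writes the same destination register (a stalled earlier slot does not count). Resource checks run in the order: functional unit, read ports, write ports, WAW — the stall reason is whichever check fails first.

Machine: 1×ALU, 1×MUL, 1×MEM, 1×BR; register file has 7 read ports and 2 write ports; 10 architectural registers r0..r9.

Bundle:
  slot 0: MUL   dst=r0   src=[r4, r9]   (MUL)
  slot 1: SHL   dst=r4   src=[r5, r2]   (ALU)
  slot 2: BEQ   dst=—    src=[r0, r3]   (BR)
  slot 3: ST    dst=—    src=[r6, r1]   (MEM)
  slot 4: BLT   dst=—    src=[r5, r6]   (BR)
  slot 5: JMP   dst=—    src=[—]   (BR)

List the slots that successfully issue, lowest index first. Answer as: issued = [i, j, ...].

[0] MUL needs rd=2 wr=1: ok; after: ALU=1 MUL=0 MEM=1 BR=1, R=5, W=1
[1] ALU needs rd=2 wr=1: ok; after: ALU=0 MUL=0 MEM=1 BR=1, R=3, W=0
[2] BR needs rd=2 wr=0: ok; after: ALU=0 MUL=0 MEM=1 BR=0, R=1, W=0
[3] MEM needs rd=2 wr=0: RD_PORT; after: ALU=0 MUL=0 MEM=1 BR=0, R=1, W=0
[4] BR needs rd=2 wr=0: FU; after: ALU=0 MUL=0 MEM=1 BR=0, R=1, W=0
[5] BR needs rd=0 wr=0: FU; after: ALU=0 MUL=0 MEM=1 BR=0, R=1, W=0

issued = [0, 1, 2]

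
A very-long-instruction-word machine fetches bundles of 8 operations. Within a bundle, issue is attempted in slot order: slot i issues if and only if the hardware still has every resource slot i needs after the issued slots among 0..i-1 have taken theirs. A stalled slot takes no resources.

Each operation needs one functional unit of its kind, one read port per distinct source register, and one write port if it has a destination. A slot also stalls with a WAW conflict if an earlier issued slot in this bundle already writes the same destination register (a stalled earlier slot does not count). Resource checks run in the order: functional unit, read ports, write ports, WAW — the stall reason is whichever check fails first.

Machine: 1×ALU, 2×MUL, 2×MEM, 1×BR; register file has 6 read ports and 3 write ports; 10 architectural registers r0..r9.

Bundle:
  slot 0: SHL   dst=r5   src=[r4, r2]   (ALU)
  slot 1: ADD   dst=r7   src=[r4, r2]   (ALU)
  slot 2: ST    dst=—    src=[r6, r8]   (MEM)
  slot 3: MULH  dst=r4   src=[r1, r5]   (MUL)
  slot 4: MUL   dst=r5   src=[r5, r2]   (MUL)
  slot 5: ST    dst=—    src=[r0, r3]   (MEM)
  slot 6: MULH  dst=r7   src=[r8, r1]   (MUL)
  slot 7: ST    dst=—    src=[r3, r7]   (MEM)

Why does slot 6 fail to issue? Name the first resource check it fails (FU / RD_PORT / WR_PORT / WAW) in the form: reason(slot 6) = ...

  0. ALU→r5 ⇒ go  {0A/2Mu/2Ld/1B | 4r 2w}
  1. ALU→r7 ⇒ no(FU)  {0A/2Mu/2Ld/1B | 4r 2w}
  2. MEM ⇒ go  {0A/2Mu/1Ld/1B | 2r 2w}
  3. MUL→r4 ⇒ go  {0A/1Mu/1Ld/1B | 0r 1w}
  4. MUL→r5 ⇒ no(RD_PORT)  {0A/1Mu/1Ld/1B | 0r 1w}
  5. MEM ⇒ no(RD_PORT)  {0A/1Mu/1Ld/1B | 0r 1w}
  6. MUL→r7 ⇒ no(RD_PORT)  {0A/1Mu/1Ld/1B | 0r 1w}
  7. MEM ⇒ no(RD_PORT)  {0A/1Mu/1Ld/1B | 0r 1w}

reason(slot 6) = RD_PORT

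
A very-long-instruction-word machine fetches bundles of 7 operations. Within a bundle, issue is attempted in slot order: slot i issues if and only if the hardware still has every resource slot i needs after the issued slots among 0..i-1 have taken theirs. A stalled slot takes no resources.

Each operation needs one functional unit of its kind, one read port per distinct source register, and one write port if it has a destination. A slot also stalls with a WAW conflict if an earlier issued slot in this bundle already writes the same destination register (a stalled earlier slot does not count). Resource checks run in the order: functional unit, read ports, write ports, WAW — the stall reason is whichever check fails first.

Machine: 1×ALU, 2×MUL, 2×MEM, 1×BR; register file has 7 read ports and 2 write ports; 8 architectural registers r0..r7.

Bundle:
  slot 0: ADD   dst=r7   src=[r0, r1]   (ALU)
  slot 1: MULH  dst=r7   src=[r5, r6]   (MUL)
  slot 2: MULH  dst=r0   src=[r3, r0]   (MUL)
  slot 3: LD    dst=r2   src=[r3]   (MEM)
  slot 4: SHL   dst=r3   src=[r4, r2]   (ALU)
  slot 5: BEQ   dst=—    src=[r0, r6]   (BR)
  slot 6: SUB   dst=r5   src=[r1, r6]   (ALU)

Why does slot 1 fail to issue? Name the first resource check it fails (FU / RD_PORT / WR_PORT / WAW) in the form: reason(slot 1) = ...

#0 ALU src=r0,r1 dispatched  <A:0 Mu:2 Ld:2 B:1 rd:5 wr:1>
#1 MUL src=r5,r6 held:WAW  <A:0 Mu:2 Ld:2 B:1 rd:5 wr:1>
#2 MUL src=r3,r0 dispatched  <A:0 Mu:1 Ld:2 B:1 rd:3 wr:0>
#3 MEM src=r3 held:WR_PORT  <A:0 Mu:1 Ld:2 B:1 rd:3 wr:0>
#4 ALU src=r4,r2 held:FU  <A:0 Mu:1 Ld:2 B:1 rd:3 wr:0>
#5 BR src=r0,r6 dispatched  <A:0 Mu:1 Ld:2 B:0 rd:1 wr:0>
#6 ALU src=r1,r6 held:FU  <A:0 Mu:1 Ld:2 B:0 rd:1 wr:0>

reason(slot 1) = WAW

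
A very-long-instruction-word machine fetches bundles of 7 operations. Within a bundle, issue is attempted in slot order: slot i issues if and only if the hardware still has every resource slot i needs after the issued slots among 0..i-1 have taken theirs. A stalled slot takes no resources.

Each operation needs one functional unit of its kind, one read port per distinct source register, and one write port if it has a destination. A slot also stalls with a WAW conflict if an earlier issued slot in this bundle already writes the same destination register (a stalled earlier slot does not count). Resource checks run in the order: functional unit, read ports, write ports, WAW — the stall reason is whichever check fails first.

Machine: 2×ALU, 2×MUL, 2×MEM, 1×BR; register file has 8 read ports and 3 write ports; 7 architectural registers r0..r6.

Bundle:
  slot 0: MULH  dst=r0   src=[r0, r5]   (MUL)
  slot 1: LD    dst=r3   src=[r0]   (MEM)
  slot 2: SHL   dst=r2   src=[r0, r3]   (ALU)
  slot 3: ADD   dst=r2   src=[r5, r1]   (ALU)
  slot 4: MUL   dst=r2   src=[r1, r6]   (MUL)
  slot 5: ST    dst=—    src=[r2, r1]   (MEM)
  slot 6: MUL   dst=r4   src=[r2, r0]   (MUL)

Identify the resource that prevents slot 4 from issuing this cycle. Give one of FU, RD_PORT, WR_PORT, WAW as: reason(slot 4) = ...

reason(slot 4) = WR_PORT

#0 MUL src=r0,r5 dispatched  <A:2 Mu:1 Ld:2 B:1 rd:6 wr:2>
#1 MEM src=r0 dispatched  <A:2 Mu:1 Ld:1 B:1 rd:5 wr:1>
#2 ALU src=r0,r3 dispatched  <A:1 Mu:1 Ld:1 B:1 rd:3 wr:0>
#3 ALU src=r5,r1 held:WR_PORT  <A:1 Mu:1 Ld:1 B:1 rd:3 wr:0>
#4 MUL src=r1,r6 held:WR_PORT  <A:1 Mu:1 Ld:1 B:1 rd:3 wr:0>
#5 MEM src=r2,r1 dispatched  <A:1 Mu:1 Ld:0 B:1 rd:1 wr:0>
#6 MUL src=r2,r0 held:RD_PORT  <A:1 Mu:1 Ld:0 B:1 rd:1 wr:0>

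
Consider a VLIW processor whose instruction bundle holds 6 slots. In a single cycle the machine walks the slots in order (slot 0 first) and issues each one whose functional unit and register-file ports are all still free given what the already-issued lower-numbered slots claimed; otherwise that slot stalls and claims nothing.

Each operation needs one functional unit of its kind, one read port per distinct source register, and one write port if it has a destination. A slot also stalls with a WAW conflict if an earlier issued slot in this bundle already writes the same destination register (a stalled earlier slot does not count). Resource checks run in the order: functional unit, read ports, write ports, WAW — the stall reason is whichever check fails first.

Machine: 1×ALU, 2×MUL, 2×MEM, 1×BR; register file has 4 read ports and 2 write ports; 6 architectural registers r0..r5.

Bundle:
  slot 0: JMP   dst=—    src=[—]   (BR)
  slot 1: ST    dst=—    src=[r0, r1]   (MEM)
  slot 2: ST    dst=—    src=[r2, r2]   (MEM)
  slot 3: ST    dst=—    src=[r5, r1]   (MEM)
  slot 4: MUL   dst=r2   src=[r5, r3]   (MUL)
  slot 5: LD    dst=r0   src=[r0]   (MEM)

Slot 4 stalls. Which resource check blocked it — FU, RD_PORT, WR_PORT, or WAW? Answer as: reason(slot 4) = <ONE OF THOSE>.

reason(slot 4) = RD_PORT

[0] BR needs rd=0 wr=0: ok; after: ALU=1 MUL=2 MEM=2 BR=0, R=4, W=2
[1] MEM needs rd=2 wr=0: ok; after: ALU=1 MUL=2 MEM=1 BR=0, R=2, W=2
[2] MEM needs rd=1 wr=0: ok; after: ALU=1 MUL=2 MEM=0 BR=0, R=1, W=2
[3] MEM needs rd=2 wr=0: FU; after: ALU=1 MUL=2 MEM=0 BR=0, R=1, W=2
[4] MUL needs rd=2 wr=1: RD_PORT; after: ALU=1 MUL=2 MEM=0 BR=0, R=1, W=2
[5] MEM needs rd=1 wr=1: FU; after: ALU=1 MUL=2 MEM=0 BR=0, R=1, W=2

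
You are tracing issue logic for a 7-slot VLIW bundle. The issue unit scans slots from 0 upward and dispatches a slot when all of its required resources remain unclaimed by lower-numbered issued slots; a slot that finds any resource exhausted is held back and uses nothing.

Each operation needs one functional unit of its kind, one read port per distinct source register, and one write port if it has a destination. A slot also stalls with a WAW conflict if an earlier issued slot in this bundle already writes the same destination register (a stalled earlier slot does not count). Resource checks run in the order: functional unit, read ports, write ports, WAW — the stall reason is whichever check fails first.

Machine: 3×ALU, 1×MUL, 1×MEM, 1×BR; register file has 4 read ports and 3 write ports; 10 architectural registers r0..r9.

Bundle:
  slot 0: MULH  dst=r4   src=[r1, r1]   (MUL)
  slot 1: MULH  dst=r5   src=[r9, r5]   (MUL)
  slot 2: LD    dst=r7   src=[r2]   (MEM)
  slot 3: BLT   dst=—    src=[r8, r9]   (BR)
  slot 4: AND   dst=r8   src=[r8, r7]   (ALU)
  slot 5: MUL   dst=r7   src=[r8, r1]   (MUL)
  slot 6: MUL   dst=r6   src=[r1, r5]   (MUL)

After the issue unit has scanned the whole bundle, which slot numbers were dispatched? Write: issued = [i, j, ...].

issued = [0, 2, 3]

  0. MUL→r4 ⇒ go  {3A/0Mu/1Ld/1B | 3r 2w}
  1. MUL→r5 ⇒ no(FU)  {3A/0Mu/1Ld/1B | 3r 2w}
  2. MEM→r7 ⇒ go  {3A/0Mu/0Ld/1B | 2r 1w}
  3. BR ⇒ go  {3A/0Mu/0Ld/0B | 0r 1w}
  4. ALU→r8 ⇒ no(RD_PORT)  {3A/0Mu/0Ld/0B | 0r 1w}
  5. MUL→r7 ⇒ no(FU)  {3A/0Mu/0Ld/0B | 0r 1w}
  6. MUL→r6 ⇒ no(FU)  {3A/0Mu/0Ld/0B | 0r 1w}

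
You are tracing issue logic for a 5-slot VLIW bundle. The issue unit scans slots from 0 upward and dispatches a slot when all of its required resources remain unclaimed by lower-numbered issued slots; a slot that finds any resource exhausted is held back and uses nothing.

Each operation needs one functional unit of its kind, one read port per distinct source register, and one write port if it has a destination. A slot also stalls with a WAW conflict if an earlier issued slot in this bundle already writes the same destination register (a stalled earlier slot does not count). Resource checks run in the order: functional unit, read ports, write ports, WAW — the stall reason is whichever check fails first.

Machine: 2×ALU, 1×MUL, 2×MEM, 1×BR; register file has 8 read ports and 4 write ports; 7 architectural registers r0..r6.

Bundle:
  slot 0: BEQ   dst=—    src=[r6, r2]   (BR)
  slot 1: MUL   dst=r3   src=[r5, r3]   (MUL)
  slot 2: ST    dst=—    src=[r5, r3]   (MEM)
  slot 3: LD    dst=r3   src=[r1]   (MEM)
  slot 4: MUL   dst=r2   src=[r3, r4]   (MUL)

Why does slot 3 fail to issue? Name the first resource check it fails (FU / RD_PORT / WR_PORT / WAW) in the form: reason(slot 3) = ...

[0] BR needs rd=2 wr=0: ok; after: ALU=2 MUL=1 MEM=2 BR=0, R=6, W=4
[1] MUL needs rd=2 wr=1: ok; after: ALU=2 MUL=0 MEM=2 BR=0, R=4, W=3
[2] MEM needs rd=2 wr=0: ok; after: ALU=2 MUL=0 MEM=1 BR=0, R=2, W=3
[3] MEM needs rd=1 wr=1: WAW; after: ALU=2 MUL=0 MEM=1 BR=0, R=2, W=3
[4] MUL needs rd=2 wr=1: FU; after: ALU=2 MUL=0 MEM=1 BR=0, R=2, W=3

reason(slot 3) = WAW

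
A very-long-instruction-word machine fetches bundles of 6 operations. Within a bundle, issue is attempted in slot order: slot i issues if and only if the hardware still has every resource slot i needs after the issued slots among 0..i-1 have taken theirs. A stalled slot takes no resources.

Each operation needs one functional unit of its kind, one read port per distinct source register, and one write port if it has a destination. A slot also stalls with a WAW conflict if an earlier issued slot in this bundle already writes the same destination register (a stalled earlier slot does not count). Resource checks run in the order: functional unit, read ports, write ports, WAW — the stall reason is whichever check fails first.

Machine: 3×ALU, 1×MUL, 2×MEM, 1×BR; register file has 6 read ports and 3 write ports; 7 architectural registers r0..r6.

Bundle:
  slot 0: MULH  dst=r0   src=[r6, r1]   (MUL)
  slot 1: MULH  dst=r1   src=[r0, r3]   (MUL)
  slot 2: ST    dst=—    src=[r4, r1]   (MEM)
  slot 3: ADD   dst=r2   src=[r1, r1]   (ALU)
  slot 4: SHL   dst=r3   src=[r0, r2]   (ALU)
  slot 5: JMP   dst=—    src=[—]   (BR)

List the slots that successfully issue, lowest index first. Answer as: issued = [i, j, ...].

issued = [0, 2, 3, 5]

  0. MUL→r0 ⇒ go  {3A/0Mu/2Ld/1B | 4r 2w}
  1. MUL→r1 ⇒ no(FU)  {3A/0Mu/2Ld/1B | 4r 2w}
  2. MEM ⇒ go  {3A/0Mu/1Ld/1B | 2r 2w}
  3. ALU→r2 ⇒ go  {2A/0Mu/1Ld/1B | 1r 1w}
  4. ALU→r3 ⇒ no(RD_PORT)  {2A/0Mu/1Ld/1B | 1r 1w}
  5. BR ⇒ go  {2A/0Mu/1Ld/0B | 1r 1w}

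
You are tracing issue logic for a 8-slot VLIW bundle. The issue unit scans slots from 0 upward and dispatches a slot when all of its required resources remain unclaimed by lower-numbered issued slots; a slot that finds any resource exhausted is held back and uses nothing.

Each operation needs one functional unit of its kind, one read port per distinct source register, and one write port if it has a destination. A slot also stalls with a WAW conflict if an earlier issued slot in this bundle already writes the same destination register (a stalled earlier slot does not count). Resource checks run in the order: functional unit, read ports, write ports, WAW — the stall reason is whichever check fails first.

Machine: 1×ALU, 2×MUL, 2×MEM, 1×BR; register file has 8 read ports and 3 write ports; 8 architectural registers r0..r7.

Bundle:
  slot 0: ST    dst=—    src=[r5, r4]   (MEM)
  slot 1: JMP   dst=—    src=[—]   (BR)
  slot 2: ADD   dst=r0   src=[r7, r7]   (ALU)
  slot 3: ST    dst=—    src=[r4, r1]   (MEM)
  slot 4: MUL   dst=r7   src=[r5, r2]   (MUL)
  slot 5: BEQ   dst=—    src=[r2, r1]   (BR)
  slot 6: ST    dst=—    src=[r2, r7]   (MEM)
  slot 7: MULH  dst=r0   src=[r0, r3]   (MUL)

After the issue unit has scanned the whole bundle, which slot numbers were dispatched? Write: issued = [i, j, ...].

(0) want 1×MEM +2rd +0wr — yes → AL1|MU2|ME1|BR1|rd6|wr3
(1) want 1×BR +0rd +0wr — yes → AL1|MU2|ME1|BR0|rd6|wr3
(2) want 1×ALU +1rd +1wr — yes → AL0|MU2|ME1|BR0|rd5|wr2
(3) want 1×MEM +2rd +0wr — yes → AL0|MU2|ME0|BR0|rd3|wr2
(4) want 1×MUL +2rd +1wr — yes → AL0|MU1|ME0|BR0|rd1|wr1
(5) want 1×BR +2rd +0wr — FU → AL0|MU1|ME0|BR0|rd1|wr1
(6) want 1×MEM +2rd +0wr — FU → AL0|MU1|ME0|BR0|rd1|wr1
(7) want 1×MUL +2rd +1wr — RD_PORT → AL0|MU1|ME0|BR0|rd1|wr1

issued = [0, 1, 2, 3, 4]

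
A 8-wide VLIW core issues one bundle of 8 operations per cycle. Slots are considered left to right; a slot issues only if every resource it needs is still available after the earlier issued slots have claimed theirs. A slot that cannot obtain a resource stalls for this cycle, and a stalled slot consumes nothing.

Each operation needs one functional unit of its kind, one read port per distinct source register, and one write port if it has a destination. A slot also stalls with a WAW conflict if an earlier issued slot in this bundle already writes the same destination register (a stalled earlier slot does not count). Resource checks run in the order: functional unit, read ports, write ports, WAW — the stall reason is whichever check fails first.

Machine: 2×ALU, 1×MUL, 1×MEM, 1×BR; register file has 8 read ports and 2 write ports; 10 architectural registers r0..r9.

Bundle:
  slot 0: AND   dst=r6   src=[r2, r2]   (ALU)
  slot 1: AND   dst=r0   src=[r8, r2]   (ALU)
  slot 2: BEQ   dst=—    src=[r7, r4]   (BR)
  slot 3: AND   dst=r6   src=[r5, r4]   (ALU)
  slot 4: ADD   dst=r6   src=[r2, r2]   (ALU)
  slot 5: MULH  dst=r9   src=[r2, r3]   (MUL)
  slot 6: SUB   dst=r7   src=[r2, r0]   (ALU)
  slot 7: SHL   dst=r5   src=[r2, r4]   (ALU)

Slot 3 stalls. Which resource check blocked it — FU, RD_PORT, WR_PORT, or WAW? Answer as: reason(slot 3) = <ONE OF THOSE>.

  0. ALU→r6 ⇒ go  {1A/1Mu/1Ld/1B | 7r 1w}
  1. ALU→r0 ⇒ go  {0A/1Mu/1Ld/1B | 5r 0w}
  2. BR ⇒ go  {0A/1Mu/1Ld/0B | 3r 0w}
  3. ALU→r6 ⇒ no(FU)  {0A/1Mu/1Ld/0B | 3r 0w}
  4. ALU→r6 ⇒ no(FU)  {0A/1Mu/1Ld/0B | 3r 0w}
  5. MUL→r9 ⇒ no(WR_PORT)  {0A/1Mu/1Ld/0B | 3r 0w}
  6. ALU→r7 ⇒ no(FU)  {0A/1Mu/1Ld/0B | 3r 0w}
  7. ALU→r5 ⇒ no(FU)  {0A/1Mu/1Ld/0B | 3r 0w}

reason(slot 3) = FU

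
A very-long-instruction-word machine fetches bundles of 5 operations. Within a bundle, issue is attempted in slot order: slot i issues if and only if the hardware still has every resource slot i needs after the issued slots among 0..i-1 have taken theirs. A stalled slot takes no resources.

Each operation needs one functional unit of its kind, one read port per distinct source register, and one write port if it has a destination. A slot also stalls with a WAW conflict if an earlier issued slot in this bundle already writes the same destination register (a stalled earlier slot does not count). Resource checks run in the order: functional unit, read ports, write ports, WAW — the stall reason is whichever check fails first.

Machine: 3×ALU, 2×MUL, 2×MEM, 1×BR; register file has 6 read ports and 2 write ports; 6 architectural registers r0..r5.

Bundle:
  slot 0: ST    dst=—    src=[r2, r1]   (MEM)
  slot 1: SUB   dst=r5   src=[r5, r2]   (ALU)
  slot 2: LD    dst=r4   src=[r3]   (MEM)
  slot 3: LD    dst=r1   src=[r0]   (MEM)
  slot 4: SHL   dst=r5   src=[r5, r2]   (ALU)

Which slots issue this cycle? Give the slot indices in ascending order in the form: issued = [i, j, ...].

issued = [0, 1, 2]

#0 MEM src=r2,r1 dispatched  <A:3 Mu:2 Ld:1 B:1 rd:4 wr:2>
#1 ALU src=r5,r2 dispatched  <A:2 Mu:2 Ld:1 B:1 rd:2 wr:1>
#2 MEM src=r3 dispatched  <A:2 Mu:2 Ld:0 B:1 rd:1 wr:0>
#3 MEM src=r0 held:FU  <A:2 Mu:2 Ld:0 B:1 rd:1 wr:0>
#4 ALU src=r5,r2 held:RD_PORT  <A:2 Mu:2 Ld:0 B:1 rd:1 wr:0>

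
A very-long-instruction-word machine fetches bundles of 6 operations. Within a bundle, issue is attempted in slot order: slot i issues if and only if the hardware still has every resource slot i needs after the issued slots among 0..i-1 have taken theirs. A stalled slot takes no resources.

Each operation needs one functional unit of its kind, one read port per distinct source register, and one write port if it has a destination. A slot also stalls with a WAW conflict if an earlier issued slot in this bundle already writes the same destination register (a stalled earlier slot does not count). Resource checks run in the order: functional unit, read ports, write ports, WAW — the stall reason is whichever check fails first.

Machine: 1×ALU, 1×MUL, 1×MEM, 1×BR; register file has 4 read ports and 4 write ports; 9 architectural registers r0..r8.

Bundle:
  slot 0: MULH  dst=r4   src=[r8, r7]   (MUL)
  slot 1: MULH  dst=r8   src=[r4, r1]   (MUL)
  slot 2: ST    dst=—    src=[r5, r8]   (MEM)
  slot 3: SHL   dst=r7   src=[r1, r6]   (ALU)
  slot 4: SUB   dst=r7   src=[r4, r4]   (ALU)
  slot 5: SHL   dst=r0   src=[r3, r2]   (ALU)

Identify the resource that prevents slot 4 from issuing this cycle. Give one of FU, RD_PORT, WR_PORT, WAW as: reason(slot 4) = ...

reason(slot 4) = RD_PORT

  0. MUL→r4 ⇒ go  {1A/0Mu/1Ld/1B | 2r 3w}
  1. MUL→r8 ⇒ no(FU)  {1A/0Mu/1Ld/1B | 2r 3w}
  2. MEM ⇒ go  {1A/0Mu/0Ld/1B | 0r 3w}
  3. ALU→r7 ⇒ no(RD_PORT)  {1A/0Mu/0Ld/1B | 0r 3w}
  4. ALU→r7 ⇒ no(RD_PORT)  {1A/0Mu/0Ld/1B | 0r 3w}
  5. ALU→r0 ⇒ no(RD_PORT)  {1A/0Mu/0Ld/1B | 0r 3w}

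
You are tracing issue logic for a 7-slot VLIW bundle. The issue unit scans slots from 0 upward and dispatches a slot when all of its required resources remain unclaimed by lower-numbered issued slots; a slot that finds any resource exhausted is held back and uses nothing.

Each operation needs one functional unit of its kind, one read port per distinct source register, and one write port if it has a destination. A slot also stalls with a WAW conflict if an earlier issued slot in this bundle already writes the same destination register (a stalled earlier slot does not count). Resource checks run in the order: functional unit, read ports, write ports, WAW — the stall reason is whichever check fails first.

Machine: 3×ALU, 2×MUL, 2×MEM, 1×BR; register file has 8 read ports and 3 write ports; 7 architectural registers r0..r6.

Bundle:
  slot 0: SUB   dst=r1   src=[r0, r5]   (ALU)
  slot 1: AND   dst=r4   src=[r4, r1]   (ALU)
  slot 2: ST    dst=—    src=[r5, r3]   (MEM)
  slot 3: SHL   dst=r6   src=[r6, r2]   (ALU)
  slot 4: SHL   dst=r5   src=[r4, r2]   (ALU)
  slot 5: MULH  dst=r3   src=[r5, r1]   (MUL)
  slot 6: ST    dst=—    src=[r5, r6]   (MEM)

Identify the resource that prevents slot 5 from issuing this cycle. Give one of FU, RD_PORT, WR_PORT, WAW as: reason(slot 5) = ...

reason(slot 5) = RD_PORT

slot 0 (ALU): ISSUE — free A2,Mu2,Ld2,B1 rp6 wp2
slot 1 (ALU): ISSUE — free A1,Mu2,Ld2,B1 rp4 wp1
slot 2 (MEM): ISSUE — free A1,Mu2,Ld1,B1 rp2 wp1
slot 3 (ALU): ISSUE — free A0,Mu2,Ld1,B1 rp0 wp0
slot 4 (ALU): stall FU — free A0,Mu2,Ld1,B1 rp0 wp0
slot 5 (MUL): stall RD_PORT — free A0,Mu2,Ld1,B1 rp0 wp0
slot 6 (MEM): stall RD_PORT — free A0,Mu2,Ld1,B1 rp0 wp0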